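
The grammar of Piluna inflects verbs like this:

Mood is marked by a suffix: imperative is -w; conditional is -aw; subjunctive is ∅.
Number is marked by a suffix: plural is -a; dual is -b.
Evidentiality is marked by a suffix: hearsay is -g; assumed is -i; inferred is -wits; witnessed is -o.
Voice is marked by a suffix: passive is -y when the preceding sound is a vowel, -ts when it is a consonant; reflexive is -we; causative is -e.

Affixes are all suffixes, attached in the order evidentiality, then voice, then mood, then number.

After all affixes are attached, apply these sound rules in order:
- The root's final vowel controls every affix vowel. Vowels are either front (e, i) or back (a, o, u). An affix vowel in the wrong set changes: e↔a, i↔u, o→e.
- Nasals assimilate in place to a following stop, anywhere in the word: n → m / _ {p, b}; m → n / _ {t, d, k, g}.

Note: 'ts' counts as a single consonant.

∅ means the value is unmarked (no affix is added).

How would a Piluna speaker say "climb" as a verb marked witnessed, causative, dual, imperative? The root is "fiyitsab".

Attach evidentiality witnessed -o → fiyitsabo.
Attach voice causative -e → fiyitsaboe.
Attach mood imperative -w → fiyitsaboew.
Attach number dual -b → fiyitsaboewb.
Apply vowel harmony: fiyitsaboewb → fiyitsaboawb.
Nasal assimilation: no change.

fiyitsaboawb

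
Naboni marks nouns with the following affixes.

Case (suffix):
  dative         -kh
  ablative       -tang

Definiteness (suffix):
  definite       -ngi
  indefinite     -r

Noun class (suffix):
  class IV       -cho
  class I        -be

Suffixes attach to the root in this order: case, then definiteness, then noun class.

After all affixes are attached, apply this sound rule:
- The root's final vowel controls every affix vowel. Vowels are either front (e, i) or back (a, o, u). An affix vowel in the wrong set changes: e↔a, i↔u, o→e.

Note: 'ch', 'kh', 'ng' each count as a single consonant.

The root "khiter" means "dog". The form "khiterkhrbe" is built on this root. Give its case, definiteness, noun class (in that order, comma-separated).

dative, indefinite, class I

Segment: khiter-kh-r-be.
case: -kh → dative.
definiteness: -r → indefinite.
noun class: -be → class I.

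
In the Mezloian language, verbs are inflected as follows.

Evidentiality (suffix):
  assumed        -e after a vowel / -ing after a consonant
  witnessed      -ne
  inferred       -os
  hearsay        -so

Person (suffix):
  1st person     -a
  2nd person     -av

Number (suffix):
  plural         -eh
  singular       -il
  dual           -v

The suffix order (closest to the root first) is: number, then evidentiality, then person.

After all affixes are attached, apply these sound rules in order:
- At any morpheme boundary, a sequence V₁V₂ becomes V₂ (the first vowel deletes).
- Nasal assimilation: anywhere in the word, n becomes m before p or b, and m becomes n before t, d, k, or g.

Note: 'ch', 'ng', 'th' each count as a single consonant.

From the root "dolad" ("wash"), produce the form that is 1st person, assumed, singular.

doladilinga

Attach number singular -il → doladil.
Attach evidentiality assumed -ing (after consonant 'l') → doladiling.
Attach person 1st person -a → doladilinga.
Vowel deletion: no change.
Nasal assimilation: no change.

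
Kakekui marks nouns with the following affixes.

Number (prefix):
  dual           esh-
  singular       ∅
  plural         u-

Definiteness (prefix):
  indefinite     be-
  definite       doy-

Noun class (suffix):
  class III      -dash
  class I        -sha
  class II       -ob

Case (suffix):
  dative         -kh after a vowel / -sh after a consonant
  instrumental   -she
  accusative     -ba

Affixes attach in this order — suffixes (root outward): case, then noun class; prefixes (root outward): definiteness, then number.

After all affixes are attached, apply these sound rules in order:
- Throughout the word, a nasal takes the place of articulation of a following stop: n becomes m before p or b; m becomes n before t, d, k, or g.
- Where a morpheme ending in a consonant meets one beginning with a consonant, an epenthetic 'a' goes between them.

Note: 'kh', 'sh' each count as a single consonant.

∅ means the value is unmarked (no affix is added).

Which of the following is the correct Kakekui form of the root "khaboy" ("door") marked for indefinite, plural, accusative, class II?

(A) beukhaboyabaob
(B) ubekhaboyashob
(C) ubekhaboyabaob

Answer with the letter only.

C

Attach definiteness indefinite be- → bekhaboy.
Attach case accusative -ba → bekhaboyba.
Attach number plural u- → ubekhaboyba.
Attach noun class class II -ob → ubekhaboybaob.
Nasal assimilation: no change.
Apply epenthesis: ubekhaboybaob → ubekhaboyabaob.
So the correct form is ubekhaboyabaob, option (C).
(A) beukhaboyabaob is wrong: it has the affixes in the wrong order.
(B) ubekhaboyashob is wrong: it uses dative instead of accusative for case.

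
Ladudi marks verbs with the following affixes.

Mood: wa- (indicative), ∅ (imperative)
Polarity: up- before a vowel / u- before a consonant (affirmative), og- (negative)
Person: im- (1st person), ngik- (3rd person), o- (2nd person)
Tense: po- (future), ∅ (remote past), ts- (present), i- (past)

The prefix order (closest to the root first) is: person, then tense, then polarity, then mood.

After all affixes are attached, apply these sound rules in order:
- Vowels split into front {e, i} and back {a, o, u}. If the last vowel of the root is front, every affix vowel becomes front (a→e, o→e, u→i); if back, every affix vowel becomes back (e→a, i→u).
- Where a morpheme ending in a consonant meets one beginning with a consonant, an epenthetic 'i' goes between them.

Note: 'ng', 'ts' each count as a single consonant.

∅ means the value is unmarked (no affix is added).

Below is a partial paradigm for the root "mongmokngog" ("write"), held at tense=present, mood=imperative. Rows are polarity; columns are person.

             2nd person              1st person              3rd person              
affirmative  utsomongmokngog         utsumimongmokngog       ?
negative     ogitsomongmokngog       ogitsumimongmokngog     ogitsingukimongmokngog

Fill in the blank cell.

utsingukimongmokngog

Attach person 3rd person ngik- → ngikmongmokngog.
Attach tense present ts- → tsngikmongmokngog.
Attach polarity affirmative u- (before consonant 'ts') → utsngikmongmokngog.
mood = imperative: zero marking, form stays utsngikmongmokngog.
Apply vowel harmony: utsngikmongmokngog → utsngukmongmokngog.
Apply epenthesis: utsngukmongmokngog → utsingukimongmokngog.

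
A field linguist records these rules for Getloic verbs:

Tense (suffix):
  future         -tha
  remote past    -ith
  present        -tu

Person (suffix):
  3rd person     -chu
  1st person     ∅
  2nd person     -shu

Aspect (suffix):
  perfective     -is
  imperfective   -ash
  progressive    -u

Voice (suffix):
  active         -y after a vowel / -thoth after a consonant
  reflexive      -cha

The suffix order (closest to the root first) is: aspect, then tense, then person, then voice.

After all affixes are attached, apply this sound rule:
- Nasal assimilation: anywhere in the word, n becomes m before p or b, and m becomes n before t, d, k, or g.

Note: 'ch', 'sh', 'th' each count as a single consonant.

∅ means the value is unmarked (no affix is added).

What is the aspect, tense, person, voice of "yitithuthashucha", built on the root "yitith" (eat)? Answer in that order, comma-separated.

progressive, future, 2nd person, reflexive

Segment: yitith-u-tha-shu-cha.
aspect: -u → progressive.
tense: -tha → future.
person: -shu → 2nd person.
voice: -cha → reflexive.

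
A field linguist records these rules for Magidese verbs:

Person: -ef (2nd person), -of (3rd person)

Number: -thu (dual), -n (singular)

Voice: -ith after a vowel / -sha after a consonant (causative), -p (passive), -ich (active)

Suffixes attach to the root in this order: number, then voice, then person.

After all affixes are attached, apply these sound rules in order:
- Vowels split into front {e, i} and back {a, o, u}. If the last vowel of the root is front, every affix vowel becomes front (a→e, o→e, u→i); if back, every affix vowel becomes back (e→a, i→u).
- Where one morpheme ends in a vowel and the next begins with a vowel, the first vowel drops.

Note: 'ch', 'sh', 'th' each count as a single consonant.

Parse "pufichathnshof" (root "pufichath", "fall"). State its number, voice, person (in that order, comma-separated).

Segment: pufichath-n-sha-of.
number: -n → singular.
voice: -ith/sha → causative.
person: -of → 3rd person.

singular, causative, 3rd person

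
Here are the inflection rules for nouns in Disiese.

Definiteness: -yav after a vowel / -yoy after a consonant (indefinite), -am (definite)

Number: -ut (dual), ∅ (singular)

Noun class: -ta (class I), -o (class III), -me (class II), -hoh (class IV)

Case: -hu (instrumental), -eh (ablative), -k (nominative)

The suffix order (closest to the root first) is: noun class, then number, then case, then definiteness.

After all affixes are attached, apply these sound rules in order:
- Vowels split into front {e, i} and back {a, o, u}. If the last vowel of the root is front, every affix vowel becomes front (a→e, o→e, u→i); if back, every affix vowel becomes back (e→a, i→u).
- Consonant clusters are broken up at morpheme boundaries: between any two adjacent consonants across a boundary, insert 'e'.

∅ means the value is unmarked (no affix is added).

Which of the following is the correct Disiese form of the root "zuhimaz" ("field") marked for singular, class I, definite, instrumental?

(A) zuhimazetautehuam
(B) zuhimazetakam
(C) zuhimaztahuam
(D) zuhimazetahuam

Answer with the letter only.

Attach noun class class I -ta → zuhimazta.
number = singular: zero marking, form stays zuhimazta.
Attach case instrumental -hu → zuhimaztahu.
Attach definiteness definite -am → zuhimaztahuam.
Vowel harmony: no change.
Apply epenthesis: zuhimaztahuam → zuhimazetahuam.
So the correct form is zuhimazetahuam, option (D).
(A) zuhimazetautehuam is wrong: it uses dual instead of singular for number.
(B) zuhimazetakam is wrong: it uses nominative instead of instrumental for case.
(C) zuhimaztahuam is wrong: it fails to apply the sound rule(s).

D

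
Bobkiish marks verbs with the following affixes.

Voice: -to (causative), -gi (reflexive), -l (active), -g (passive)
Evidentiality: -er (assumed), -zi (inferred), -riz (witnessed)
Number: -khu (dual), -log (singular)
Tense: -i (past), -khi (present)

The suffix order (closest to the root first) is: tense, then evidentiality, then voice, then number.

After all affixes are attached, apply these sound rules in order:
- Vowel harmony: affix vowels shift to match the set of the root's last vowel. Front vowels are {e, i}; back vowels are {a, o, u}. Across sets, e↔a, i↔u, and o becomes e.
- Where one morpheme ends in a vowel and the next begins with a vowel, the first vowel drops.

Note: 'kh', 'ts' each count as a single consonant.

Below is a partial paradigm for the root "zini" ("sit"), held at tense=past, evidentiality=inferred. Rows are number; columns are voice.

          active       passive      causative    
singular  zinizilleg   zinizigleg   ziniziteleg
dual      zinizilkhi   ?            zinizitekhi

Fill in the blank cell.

zinizigkhi

Attach tense past -i → zinii.
Attach evidentiality inferred -zi → ziniizi.
Attach voice passive -g → ziniizig.
Attach number dual -khu → ziniizigkhu.
Apply vowel harmony: ziniizigkhu → ziniizigkhi.
Apply vowel deletion: ziniizigkhi → zinizigkhi.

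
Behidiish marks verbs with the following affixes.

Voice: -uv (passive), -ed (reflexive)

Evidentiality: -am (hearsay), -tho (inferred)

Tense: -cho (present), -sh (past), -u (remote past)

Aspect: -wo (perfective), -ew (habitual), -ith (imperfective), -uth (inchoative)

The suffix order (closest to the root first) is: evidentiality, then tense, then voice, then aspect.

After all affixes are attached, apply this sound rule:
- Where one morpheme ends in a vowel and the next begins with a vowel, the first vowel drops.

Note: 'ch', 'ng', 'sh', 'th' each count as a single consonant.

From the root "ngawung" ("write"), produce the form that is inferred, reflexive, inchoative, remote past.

ngawungtheduth

Attach evidentiality inferred -tho → ngawungtho.
Attach tense remote past -u → ngawungthou.
Attach voice reflexive -ed → ngawungthoued.
Attach aspect inchoative -uth → ngawungthoueduth.
Apply vowel deletion: ngawungthoueduth → ngawungtheduth.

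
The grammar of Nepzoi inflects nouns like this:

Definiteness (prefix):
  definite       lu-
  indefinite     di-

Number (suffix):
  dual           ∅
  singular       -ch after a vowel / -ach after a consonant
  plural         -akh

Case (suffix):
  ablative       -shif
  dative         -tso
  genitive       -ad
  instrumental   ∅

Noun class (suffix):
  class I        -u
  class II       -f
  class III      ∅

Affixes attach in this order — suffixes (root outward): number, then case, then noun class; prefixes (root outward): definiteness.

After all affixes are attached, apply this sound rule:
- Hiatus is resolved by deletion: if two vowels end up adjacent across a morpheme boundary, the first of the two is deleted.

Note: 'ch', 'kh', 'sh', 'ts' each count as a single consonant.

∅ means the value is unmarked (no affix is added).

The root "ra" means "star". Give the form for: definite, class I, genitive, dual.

number = dual: zero marking, form stays ra.
Attach definiteness definite lu- → lura.
Attach case genitive -ad → luraad.
Attach noun class class I -u → luraadu.
Apply vowel deletion: luraadu → luradu.

luradu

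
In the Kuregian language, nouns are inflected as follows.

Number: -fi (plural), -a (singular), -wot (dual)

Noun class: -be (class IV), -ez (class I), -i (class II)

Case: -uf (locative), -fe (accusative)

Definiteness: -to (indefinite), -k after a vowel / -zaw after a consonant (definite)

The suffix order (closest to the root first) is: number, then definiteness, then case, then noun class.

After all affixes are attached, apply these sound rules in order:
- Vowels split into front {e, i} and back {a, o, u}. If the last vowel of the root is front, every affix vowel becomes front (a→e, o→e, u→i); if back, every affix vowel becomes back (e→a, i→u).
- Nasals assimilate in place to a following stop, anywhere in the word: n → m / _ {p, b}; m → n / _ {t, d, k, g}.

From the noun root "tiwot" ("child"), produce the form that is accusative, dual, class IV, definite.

tiwotwotzawfaba

Attach number dual -wot → tiwotwot.
Attach definiteness definite -zaw (after consonant 't') → tiwotwotzaw.
Attach case accusative -fe → tiwotwotzawfe.
Attach noun class class IV -be → tiwotwotzawfebe.
Apply vowel harmony: tiwotwotzawfebe → tiwotwotzawfaba.
Nasal assimilation: no change.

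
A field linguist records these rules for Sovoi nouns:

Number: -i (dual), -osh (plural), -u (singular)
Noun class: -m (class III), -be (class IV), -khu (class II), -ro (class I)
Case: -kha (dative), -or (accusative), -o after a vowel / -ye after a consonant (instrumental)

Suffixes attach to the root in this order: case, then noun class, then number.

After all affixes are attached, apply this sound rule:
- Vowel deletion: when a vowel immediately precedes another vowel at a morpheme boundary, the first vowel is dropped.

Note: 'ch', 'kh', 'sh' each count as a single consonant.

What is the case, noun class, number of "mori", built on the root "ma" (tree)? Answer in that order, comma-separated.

instrumental, class I, dual

Segment: ma-o-ro-i.
case: -o/ye → instrumental.
noun class: -ro → class I.
number: -i → dual.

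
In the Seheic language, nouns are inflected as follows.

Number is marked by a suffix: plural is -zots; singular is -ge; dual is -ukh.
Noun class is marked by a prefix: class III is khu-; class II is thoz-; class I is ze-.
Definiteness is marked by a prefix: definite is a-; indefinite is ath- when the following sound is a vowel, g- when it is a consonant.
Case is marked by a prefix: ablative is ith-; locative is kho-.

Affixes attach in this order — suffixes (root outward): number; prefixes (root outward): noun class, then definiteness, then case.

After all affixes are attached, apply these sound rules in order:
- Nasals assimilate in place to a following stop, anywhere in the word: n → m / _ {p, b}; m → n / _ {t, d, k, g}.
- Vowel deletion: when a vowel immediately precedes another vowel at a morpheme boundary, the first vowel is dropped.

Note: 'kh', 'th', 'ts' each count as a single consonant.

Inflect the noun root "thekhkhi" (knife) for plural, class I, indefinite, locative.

Attach noun class class I ze- → zethekhkhi.
Attach number plural -zots → zethekhkhizots.
Attach definiteness indefinite g- (before consonant 'z') → gzethekhkhizots.
Attach case locative kho- → khogzethekhkhizots.
Nasal assimilation: no change.
Vowel deletion: no change.

khogzethekhkhizots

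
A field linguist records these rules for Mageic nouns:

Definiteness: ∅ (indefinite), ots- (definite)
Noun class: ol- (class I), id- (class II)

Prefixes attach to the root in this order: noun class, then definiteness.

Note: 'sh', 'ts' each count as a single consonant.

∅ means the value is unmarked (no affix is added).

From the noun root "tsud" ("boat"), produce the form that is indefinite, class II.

idtsud

Attach noun class class II id- → idtsud.
definiteness = indefinite: zero marking, form stays idtsud.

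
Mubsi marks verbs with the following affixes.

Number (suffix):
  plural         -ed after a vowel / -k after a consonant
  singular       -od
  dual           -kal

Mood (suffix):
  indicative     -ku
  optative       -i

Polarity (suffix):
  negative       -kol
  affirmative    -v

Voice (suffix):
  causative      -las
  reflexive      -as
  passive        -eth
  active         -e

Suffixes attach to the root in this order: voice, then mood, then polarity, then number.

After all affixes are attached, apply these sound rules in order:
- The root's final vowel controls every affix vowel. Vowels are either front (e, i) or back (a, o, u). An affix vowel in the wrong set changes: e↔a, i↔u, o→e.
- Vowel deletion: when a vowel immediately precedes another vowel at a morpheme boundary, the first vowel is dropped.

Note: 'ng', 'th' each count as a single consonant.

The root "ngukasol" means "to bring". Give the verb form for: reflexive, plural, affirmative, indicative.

Attach voice reflexive -as → ngukasolas.
Attach mood indicative -ku → ngukasolasku.
Attach polarity affirmative -v → ngukasolaskuv.
Attach number plural -k (after consonant 'v') → ngukasolaskuvk.
Vowel harmony: no change.
Vowel deletion: no change.

ngukasolaskuvk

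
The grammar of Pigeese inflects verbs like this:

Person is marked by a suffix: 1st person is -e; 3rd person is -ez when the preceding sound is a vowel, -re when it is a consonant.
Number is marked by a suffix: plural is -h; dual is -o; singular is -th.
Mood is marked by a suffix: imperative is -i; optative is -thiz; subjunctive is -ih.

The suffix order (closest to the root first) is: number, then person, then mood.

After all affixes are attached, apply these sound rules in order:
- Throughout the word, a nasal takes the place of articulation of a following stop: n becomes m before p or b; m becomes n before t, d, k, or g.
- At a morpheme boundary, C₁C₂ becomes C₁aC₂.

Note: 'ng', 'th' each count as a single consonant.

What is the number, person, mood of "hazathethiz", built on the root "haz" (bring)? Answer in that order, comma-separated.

Segment: haz-th-e-thiz.
number: -th → singular.
person: -e → 1st person.
mood: -thiz → optative.

singular, 1st person, optative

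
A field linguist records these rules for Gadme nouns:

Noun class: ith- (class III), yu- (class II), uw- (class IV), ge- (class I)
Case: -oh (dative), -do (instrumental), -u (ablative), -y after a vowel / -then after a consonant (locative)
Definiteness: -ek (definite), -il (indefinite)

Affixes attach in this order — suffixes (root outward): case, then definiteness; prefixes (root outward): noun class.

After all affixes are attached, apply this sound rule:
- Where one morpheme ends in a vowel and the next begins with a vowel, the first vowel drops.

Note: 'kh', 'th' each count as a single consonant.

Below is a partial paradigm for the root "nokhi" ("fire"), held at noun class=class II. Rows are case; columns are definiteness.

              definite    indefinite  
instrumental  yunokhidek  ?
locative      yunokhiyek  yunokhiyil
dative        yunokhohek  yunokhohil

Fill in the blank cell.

Attach noun class class II yu- → yunokhi.
Attach case instrumental -do → yunokhido.
Attach definiteness indefinite -il → yunokhidoil.
Apply vowel deletion: yunokhidoil → yunokhidil.

yunokhidil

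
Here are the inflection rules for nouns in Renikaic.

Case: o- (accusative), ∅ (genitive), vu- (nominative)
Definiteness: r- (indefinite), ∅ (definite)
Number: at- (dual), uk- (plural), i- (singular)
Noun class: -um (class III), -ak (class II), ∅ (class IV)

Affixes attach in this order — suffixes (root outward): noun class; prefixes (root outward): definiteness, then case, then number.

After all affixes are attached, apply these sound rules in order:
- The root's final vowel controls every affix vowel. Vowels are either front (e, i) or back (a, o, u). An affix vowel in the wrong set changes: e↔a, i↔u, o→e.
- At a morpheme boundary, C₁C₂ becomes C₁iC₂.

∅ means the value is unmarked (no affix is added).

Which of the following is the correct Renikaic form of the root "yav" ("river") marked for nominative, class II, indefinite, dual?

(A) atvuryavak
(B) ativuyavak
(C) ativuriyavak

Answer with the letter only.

C

Attach definiteness indefinite r- → ryav.
Attach case nominative vu- → vuryav.
Attach noun class class II -ak → vuryavak.
Attach number dual at- → atvuryavak.
Vowel harmony: no change.
Apply epenthesis: atvuryavak → ativuriyavak.
So the correct form is ativuriyavak, option (C).
(B) ativuyavak is wrong: it uses definite instead of indefinite for definiteness.
(A) atvuryavak is wrong: it fails to apply the sound rule(s).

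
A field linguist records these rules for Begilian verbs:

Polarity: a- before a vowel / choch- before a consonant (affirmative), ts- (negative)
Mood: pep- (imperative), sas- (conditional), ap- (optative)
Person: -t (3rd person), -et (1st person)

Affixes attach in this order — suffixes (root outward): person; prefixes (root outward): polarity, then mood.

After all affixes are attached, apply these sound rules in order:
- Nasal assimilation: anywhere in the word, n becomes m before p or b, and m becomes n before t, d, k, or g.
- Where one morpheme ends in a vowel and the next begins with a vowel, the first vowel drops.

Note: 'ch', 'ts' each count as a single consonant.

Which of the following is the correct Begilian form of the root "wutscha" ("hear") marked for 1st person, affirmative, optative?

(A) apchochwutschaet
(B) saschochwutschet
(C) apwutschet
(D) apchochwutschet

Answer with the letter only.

D

Attach polarity affirmative choch- (before consonant 'w') → chochwutscha.
Attach mood optative ap- → apchochwutscha.
Attach person 1st person -et → apchochwutschaet.
Nasal assimilation: no change.
Apply vowel deletion: apchochwutschaet → apchochwutschet.
So the correct form is apchochwutschet, option (D).
(C) apwutschet is wrong: it has the affixes in the wrong order.
(A) apchochwutschaet is wrong: it fails to apply the sound rule(s).
(B) saschochwutschet is wrong: it uses conditional instead of optative for mood.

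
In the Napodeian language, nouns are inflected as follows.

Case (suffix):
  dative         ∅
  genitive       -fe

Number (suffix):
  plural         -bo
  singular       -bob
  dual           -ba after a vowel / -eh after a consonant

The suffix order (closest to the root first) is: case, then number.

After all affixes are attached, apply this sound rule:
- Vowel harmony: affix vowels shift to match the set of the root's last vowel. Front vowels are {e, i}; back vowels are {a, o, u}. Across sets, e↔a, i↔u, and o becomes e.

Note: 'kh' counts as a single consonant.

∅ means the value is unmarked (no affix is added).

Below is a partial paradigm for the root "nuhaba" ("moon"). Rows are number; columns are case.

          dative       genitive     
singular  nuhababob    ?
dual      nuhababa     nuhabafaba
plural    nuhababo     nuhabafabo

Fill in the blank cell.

Attach case genitive -fe → nuhabafe.
Attach number singular -bob → nuhabafebob.
Apply vowel harmony: nuhabafebob → nuhabafabob.

nuhabafabob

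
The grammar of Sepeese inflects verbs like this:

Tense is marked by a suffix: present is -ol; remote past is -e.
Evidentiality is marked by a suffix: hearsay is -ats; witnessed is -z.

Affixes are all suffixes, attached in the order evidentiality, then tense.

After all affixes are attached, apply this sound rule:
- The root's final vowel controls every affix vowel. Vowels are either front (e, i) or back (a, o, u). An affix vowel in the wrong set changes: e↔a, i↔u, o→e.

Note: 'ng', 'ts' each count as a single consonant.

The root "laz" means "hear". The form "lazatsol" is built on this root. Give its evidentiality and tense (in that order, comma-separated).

Segment: laz-ats-ol.
evidentiality: -ats → hearsay.
tense: -ol → present.

hearsay, present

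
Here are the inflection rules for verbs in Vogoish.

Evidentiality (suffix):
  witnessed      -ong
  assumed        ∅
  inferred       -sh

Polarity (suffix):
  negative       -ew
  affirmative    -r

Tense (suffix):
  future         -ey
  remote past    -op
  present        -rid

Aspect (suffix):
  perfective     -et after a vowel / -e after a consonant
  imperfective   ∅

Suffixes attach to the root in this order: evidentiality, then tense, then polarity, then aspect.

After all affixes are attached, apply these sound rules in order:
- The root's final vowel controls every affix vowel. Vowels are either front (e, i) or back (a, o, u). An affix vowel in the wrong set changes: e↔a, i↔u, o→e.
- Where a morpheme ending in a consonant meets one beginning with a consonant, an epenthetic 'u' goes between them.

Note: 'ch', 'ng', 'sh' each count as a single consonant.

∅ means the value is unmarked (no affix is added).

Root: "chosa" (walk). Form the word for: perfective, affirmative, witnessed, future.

chosaongayura

Attach evidentiality witnessed -ong → chosaong.
Attach tense future -ey → chosaongey.
Attach polarity affirmative -r → chosaongeyr.
Attach aspect perfective -e (after consonant 'r') → chosaongeyre.
Apply vowel harmony: chosaongeyre → chosaongayra.
Apply epenthesis: chosaongayra → chosaongayura.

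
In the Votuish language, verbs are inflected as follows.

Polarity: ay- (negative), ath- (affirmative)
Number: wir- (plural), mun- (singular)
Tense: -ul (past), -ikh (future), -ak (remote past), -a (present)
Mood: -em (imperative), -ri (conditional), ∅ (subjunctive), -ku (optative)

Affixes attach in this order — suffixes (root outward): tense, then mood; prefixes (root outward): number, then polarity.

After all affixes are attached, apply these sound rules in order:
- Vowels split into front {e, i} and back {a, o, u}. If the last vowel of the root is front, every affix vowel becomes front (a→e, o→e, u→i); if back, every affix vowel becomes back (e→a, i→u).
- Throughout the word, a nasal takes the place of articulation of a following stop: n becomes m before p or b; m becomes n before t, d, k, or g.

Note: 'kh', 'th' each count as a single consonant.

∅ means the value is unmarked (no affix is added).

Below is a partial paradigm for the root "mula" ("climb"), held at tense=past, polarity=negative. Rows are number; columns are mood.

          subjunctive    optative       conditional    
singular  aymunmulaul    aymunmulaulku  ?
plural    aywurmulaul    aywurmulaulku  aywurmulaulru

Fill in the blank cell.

Attach tense past -ul → mulaul.
Attach mood conditional -ri → mulaulri.
Attach number singular mun- → munmulaulri.
Attach polarity negative ay- → aymunmulaulri.
Apply vowel harmony: aymunmulaulri → aymunmulaulru.
Nasal assimilation: no change.

aymunmulaulru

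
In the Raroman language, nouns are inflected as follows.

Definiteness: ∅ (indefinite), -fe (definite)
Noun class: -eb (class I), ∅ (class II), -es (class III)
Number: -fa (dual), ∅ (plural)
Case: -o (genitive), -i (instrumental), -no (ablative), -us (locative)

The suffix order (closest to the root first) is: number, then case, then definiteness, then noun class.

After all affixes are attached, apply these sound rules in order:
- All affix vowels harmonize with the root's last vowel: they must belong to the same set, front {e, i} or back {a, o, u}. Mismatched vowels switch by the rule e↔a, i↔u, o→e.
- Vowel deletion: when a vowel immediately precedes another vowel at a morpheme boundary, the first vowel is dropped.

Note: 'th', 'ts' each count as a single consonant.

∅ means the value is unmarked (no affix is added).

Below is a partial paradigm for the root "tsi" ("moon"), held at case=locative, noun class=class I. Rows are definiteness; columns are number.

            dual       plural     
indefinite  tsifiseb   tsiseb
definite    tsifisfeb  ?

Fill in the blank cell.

number = plural: zero marking, form stays tsi.
Attach case locative -us → tsius.
Attach definiteness definite -fe → tsiusfe.
Attach noun class class I -eb → tsiusfeeb.
Apply vowel harmony: tsiusfeeb → tsiisfeeb.
Apply vowel deletion: tsiisfeeb → tsisfeb.

tsisfeb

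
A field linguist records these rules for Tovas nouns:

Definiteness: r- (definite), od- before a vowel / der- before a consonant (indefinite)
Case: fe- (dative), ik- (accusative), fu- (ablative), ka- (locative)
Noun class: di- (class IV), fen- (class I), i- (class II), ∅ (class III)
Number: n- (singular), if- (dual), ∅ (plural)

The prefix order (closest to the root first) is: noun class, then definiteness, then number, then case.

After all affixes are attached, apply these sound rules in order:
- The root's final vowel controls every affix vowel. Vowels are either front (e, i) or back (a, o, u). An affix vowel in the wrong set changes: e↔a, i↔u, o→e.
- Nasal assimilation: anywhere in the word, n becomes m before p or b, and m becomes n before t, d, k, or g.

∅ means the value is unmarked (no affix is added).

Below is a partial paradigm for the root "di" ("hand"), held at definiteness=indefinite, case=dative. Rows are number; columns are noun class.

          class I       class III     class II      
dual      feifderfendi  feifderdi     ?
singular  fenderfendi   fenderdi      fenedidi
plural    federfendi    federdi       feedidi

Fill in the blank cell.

feifedidi

Attach noun class class II i- → idi.
Attach definiteness indefinite od- (before vowel 'i') → odidi.
Attach number dual if- → ifodidi.
Attach case dative fe- → feifodidi.
Apply vowel harmony: feifodidi → feifedidi.
Nasal assimilation: no change.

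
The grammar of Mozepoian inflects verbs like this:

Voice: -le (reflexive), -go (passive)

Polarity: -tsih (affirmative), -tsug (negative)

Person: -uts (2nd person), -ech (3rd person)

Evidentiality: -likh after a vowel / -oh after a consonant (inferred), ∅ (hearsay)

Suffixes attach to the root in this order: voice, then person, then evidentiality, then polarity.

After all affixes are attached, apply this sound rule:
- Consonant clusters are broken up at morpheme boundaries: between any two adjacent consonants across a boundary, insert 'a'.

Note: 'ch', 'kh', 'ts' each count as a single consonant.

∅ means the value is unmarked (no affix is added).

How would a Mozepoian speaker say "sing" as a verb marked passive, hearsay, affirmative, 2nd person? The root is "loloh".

lolohagoutsatsih

Attach voice passive -go → lolohgo.
Attach person 2nd person -uts → lolohgouts.
evidentiality = hearsay: zero marking, form stays lolohgouts.
Attach polarity affirmative -tsih → lolohgoutstsih.
Apply epenthesis: lolohgoutstsih → lolohagoutsatsih.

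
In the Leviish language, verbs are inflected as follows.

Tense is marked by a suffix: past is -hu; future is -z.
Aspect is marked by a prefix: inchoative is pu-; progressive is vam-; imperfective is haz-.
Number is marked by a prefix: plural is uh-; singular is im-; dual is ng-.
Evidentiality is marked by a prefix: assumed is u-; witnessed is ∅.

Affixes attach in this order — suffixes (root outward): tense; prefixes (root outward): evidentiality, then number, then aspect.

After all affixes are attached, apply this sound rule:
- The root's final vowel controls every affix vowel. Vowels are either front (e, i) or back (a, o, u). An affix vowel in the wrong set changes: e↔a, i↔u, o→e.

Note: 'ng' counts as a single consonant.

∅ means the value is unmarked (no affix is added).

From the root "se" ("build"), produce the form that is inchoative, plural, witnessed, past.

evidentiality = witnessed: zero marking, form stays se.
Attach tense past -hu → sehu.
Attach number plural uh- → uhsehu.
Attach aspect inchoative pu- → puuhsehu.
Apply vowel harmony: puuhsehu → piihsehi.

piihsehi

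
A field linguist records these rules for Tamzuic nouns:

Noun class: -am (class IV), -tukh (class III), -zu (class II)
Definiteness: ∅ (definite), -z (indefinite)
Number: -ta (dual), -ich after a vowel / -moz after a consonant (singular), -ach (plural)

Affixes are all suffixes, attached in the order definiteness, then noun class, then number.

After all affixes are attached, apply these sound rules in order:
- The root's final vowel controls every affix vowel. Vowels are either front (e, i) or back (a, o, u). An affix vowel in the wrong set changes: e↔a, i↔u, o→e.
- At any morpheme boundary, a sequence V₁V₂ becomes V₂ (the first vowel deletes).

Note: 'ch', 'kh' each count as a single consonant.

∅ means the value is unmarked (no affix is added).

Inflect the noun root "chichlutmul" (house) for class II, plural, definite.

definiteness = definite: zero marking, form stays chichlutmul.
Attach noun class class II -zu → chichlutmulzu.
Attach number plural -ach → chichlutmulzuach.
Vowel harmony: no change.
Apply vowel deletion: chichlutmulzuach → chichlutmulzach.

chichlutmulzach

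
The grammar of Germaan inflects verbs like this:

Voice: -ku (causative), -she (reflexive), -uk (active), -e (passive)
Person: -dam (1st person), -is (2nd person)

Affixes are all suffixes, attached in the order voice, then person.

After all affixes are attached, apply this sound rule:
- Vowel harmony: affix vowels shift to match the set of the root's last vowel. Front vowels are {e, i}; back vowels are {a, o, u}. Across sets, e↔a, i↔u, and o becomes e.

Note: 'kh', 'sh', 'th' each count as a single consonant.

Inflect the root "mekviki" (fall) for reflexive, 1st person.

mekvikishedem

Attach voice reflexive -she → mekvikishe.
Attach person 1st person -dam → mekvikishedam.
Apply vowel harmony: mekvikishedam → mekvikishedem.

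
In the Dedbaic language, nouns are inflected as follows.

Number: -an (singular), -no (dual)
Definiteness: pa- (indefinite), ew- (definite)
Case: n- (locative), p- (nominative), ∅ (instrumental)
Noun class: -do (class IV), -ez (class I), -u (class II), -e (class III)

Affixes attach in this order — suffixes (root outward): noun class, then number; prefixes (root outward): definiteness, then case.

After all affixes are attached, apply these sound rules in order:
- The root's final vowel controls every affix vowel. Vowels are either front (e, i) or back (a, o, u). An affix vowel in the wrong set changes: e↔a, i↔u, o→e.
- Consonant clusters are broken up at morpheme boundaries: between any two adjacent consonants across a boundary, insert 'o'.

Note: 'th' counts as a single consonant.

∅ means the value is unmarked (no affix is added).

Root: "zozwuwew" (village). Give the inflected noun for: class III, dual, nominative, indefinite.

Attach noun class class III -e → zozwuwewe.
Attach number dual -no → zozwuweweno.
Attach definiteness indefinite pa- → pazozwuweweno.
Attach case nominative p- → ppazozwuweweno.
Apply vowel harmony: ppazozwuweweno → ppezozwuwewene.
Apply epenthesis: ppezozwuwewene → popezozwuwewene.

popezozwuwewene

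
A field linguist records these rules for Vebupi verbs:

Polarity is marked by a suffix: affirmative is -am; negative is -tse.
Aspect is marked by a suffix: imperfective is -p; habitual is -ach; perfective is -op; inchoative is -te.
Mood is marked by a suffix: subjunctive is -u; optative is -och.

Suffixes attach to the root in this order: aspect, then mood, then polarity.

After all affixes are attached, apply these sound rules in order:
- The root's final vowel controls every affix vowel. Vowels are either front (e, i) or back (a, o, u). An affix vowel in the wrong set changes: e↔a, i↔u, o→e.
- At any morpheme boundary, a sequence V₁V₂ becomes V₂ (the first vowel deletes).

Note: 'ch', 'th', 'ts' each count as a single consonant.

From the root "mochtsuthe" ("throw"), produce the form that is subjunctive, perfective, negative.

Attach aspect perfective -op → mochtsutheop.
Attach mood subjunctive -u → mochtsutheopu.
Attach polarity negative -tse → mochtsutheoputse.
Apply vowel harmony: mochtsutheoputse → mochtsutheepitse.
Apply vowel deletion: mochtsutheepitse → mochtsuthepitse.

mochtsuthepitse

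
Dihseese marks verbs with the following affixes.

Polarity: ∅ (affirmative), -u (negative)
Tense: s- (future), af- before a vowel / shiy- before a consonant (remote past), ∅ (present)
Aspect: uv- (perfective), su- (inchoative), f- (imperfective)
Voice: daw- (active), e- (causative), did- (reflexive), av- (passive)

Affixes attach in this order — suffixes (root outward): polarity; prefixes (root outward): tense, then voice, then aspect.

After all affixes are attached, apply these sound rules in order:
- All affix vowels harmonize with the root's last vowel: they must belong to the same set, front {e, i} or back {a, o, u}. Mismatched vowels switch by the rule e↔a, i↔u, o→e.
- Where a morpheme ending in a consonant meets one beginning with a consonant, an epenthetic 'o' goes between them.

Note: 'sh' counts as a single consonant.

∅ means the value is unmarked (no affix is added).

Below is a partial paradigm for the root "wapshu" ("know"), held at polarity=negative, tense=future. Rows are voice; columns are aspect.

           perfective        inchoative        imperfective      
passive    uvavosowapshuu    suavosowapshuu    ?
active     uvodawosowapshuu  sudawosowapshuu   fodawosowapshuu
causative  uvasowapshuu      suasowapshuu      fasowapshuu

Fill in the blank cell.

favosowapshuu

Attach polarity negative -u → wapshuu.
Attach tense future s- → swapshuu.
Attach voice passive av- → avswapshuu.
Attach aspect imperfective f- → favswapshuu.
Vowel harmony: no change.
Apply epenthesis: favswapshuu → favosowapshuu.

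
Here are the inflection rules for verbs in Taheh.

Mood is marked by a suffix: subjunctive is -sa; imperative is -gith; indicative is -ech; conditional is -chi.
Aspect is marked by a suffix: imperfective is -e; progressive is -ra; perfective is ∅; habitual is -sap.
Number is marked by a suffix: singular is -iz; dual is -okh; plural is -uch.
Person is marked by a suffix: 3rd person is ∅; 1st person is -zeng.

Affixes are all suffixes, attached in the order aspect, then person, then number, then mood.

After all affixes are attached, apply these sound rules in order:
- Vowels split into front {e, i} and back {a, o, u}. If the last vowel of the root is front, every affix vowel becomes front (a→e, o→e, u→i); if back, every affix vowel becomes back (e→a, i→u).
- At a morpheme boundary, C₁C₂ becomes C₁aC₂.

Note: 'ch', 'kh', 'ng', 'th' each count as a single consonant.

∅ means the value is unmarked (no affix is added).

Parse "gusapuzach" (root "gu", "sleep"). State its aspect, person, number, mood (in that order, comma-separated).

Segment: gu-sap-iz-ech.
aspect: -sap → habitual.
person: ∅ → 3rd person.
number: -iz → singular.
mood: -ech → indicative.

habitual, 3rd person, singular, indicative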